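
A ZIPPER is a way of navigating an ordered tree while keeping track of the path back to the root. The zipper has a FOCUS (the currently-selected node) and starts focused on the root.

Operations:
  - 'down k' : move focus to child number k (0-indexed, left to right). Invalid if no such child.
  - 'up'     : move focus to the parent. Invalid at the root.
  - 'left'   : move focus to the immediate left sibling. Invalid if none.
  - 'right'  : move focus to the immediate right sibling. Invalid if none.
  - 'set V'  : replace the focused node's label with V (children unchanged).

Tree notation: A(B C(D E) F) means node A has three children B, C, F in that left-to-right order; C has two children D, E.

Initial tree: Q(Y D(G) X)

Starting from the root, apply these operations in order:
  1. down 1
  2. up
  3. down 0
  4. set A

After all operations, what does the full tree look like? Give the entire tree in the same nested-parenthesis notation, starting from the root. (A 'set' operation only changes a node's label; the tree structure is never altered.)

Answer: Q(A D(G) X)

Derivation:
Step 1 (down 1): focus=D path=1 depth=1 children=['G'] left=['Y'] right=['X'] parent=Q
Step 2 (up): focus=Q path=root depth=0 children=['Y', 'D', 'X'] (at root)
Step 3 (down 0): focus=Y path=0 depth=1 children=[] left=[] right=['D', 'X'] parent=Q
Step 4 (set A): focus=A path=0 depth=1 children=[] left=[] right=['D', 'X'] parent=Q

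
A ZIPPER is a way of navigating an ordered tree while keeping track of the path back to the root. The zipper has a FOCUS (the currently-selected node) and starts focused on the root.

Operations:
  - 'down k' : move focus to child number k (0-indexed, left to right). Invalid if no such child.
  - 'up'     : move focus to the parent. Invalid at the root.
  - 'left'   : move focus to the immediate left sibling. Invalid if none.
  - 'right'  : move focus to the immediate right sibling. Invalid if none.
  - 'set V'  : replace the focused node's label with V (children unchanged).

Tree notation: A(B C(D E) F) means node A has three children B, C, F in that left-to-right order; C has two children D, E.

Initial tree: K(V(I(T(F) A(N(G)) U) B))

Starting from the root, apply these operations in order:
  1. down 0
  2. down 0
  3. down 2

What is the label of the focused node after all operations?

Answer: U

Derivation:
Step 1 (down 0): focus=V path=0 depth=1 children=['I', 'B'] left=[] right=[] parent=K
Step 2 (down 0): focus=I path=0/0 depth=2 children=['T', 'A', 'U'] left=[] right=['B'] parent=V
Step 3 (down 2): focus=U path=0/0/2 depth=3 children=[] left=['T', 'A'] right=[] parent=I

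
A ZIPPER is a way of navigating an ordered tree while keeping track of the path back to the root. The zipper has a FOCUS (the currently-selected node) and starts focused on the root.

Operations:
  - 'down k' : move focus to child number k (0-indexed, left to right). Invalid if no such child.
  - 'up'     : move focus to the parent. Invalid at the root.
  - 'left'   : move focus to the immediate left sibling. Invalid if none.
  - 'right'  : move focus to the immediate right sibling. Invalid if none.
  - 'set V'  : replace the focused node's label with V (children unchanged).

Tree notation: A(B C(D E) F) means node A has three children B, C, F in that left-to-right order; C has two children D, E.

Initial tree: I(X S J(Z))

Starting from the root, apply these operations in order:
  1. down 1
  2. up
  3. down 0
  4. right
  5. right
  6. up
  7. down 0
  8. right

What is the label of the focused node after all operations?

Step 1 (down 1): focus=S path=1 depth=1 children=[] left=['X'] right=['J'] parent=I
Step 2 (up): focus=I path=root depth=0 children=['X', 'S', 'J'] (at root)
Step 3 (down 0): focus=X path=0 depth=1 children=[] left=[] right=['S', 'J'] parent=I
Step 4 (right): focus=S path=1 depth=1 children=[] left=['X'] right=['J'] parent=I
Step 5 (right): focus=J path=2 depth=1 children=['Z'] left=['X', 'S'] right=[] parent=I
Step 6 (up): focus=I path=root depth=0 children=['X', 'S', 'J'] (at root)
Step 7 (down 0): focus=X path=0 depth=1 children=[] left=[] right=['S', 'J'] parent=I
Step 8 (right): focus=S path=1 depth=1 children=[] left=['X'] right=['J'] parent=I

Answer: S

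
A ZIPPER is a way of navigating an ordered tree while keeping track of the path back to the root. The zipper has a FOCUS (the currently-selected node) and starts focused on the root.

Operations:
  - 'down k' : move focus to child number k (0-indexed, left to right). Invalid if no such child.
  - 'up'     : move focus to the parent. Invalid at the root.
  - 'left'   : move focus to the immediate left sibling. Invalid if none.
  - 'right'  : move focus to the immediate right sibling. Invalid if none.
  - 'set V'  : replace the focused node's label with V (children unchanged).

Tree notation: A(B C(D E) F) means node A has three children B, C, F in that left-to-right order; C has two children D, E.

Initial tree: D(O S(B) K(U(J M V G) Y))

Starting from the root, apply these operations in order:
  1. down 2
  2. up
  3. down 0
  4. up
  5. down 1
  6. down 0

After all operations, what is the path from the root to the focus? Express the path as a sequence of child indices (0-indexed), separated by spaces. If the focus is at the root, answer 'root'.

Step 1 (down 2): focus=K path=2 depth=1 children=['U', 'Y'] left=['O', 'S'] right=[] parent=D
Step 2 (up): focus=D path=root depth=0 children=['O', 'S', 'K'] (at root)
Step 3 (down 0): focus=O path=0 depth=1 children=[] left=[] right=['S', 'K'] parent=D
Step 4 (up): focus=D path=root depth=0 children=['O', 'S', 'K'] (at root)
Step 5 (down 1): focus=S path=1 depth=1 children=['B'] left=['O'] right=['K'] parent=D
Step 6 (down 0): focus=B path=1/0 depth=2 children=[] left=[] right=[] parent=S

Answer: 1 0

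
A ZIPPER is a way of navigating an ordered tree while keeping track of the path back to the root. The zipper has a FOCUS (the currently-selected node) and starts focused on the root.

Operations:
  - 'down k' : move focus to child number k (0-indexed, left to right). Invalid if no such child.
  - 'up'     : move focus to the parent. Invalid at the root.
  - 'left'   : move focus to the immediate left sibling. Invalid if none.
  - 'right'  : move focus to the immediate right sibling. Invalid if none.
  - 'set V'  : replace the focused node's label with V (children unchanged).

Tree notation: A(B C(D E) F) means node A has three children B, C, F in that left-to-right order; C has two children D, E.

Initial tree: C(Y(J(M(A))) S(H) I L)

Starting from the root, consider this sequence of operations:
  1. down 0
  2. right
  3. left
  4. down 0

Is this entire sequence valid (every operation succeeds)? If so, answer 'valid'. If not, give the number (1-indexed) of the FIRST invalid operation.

Step 1 (down 0): focus=Y path=0 depth=1 children=['J'] left=[] right=['S', 'I', 'L'] parent=C
Step 2 (right): focus=S path=1 depth=1 children=['H'] left=['Y'] right=['I', 'L'] parent=C
Step 3 (left): focus=Y path=0 depth=1 children=['J'] left=[] right=['S', 'I', 'L'] parent=C
Step 4 (down 0): focus=J path=0/0 depth=2 children=['M'] left=[] right=[] parent=Y

Answer: valid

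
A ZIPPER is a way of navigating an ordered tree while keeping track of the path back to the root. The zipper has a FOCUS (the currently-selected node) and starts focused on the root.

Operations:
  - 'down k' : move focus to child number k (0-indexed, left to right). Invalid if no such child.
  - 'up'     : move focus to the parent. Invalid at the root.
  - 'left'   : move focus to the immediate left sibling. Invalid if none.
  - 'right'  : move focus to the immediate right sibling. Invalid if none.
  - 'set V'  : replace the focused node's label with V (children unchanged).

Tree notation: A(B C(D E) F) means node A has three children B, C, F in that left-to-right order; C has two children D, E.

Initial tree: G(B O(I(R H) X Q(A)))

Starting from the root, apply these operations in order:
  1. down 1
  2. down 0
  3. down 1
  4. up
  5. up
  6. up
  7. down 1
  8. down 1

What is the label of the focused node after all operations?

Step 1 (down 1): focus=O path=1 depth=1 children=['I', 'X', 'Q'] left=['B'] right=[] parent=G
Step 2 (down 0): focus=I path=1/0 depth=2 children=['R', 'H'] left=[] right=['X', 'Q'] parent=O
Step 3 (down 1): focus=H path=1/0/1 depth=3 children=[] left=['R'] right=[] parent=I
Step 4 (up): focus=I path=1/0 depth=2 children=['R', 'H'] left=[] right=['X', 'Q'] parent=O
Step 5 (up): focus=O path=1 depth=1 children=['I', 'X', 'Q'] left=['B'] right=[] parent=G
Step 6 (up): focus=G path=root depth=0 children=['B', 'O'] (at root)
Step 7 (down 1): focus=O path=1 depth=1 children=['I', 'X', 'Q'] left=['B'] right=[] parent=G
Step 8 (down 1): focus=X path=1/1 depth=2 children=[] left=['I'] right=['Q'] parent=O

Answer: X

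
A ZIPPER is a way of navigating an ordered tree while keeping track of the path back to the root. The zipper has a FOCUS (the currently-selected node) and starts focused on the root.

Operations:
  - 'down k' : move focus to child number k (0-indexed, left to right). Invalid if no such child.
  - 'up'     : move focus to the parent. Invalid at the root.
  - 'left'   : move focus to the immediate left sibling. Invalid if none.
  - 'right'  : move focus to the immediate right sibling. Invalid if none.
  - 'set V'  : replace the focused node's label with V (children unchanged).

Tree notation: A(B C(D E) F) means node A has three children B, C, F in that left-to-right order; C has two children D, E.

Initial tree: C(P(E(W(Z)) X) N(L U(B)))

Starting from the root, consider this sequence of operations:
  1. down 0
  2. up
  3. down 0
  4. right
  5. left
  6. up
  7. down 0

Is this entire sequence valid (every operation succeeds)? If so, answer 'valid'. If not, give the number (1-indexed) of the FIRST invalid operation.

Answer: valid

Derivation:
Step 1 (down 0): focus=P path=0 depth=1 children=['E', 'X'] left=[] right=['N'] parent=C
Step 2 (up): focus=C path=root depth=0 children=['P', 'N'] (at root)
Step 3 (down 0): focus=P path=0 depth=1 children=['E', 'X'] left=[] right=['N'] parent=C
Step 4 (right): focus=N path=1 depth=1 children=['L', 'U'] left=['P'] right=[] parent=C
Step 5 (left): focus=P path=0 depth=1 children=['E', 'X'] left=[] right=['N'] parent=C
Step 6 (up): focus=C path=root depth=0 children=['P', 'N'] (at root)
Step 7 (down 0): focus=P path=0 depth=1 children=['E', 'X'] left=[] right=['N'] parent=C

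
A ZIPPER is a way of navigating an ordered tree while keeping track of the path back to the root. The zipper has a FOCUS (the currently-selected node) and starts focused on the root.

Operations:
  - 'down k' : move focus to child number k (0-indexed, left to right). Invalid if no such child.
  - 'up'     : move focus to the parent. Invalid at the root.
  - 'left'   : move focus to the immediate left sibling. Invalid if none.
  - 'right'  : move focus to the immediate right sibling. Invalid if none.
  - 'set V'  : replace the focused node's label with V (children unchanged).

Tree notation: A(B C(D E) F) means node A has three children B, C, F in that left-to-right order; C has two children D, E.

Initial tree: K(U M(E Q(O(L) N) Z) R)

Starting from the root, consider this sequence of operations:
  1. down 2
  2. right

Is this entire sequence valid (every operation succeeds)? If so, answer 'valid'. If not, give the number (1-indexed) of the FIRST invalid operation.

Step 1 (down 2): focus=R path=2 depth=1 children=[] left=['U', 'M'] right=[] parent=K
Step 2 (right): INVALID

Answer: 2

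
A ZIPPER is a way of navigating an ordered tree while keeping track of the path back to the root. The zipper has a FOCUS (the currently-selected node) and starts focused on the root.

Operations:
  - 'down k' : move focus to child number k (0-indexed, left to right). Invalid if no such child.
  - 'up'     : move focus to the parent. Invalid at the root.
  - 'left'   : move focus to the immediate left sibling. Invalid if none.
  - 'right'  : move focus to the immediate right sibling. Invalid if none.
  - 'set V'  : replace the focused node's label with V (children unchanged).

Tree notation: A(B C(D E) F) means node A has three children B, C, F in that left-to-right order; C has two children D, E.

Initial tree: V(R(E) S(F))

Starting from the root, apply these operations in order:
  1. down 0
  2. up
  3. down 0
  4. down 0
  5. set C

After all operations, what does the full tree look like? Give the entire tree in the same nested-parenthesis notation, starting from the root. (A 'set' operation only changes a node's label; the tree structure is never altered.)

Answer: V(R(C) S(F))

Derivation:
Step 1 (down 0): focus=R path=0 depth=1 children=['E'] left=[] right=['S'] parent=V
Step 2 (up): focus=V path=root depth=0 children=['R', 'S'] (at root)
Step 3 (down 0): focus=R path=0 depth=1 children=['E'] left=[] right=['S'] parent=V
Step 4 (down 0): focus=E path=0/0 depth=2 children=[] left=[] right=[] parent=R
Step 5 (set C): focus=C path=0/0 depth=2 children=[] left=[] right=[] parent=R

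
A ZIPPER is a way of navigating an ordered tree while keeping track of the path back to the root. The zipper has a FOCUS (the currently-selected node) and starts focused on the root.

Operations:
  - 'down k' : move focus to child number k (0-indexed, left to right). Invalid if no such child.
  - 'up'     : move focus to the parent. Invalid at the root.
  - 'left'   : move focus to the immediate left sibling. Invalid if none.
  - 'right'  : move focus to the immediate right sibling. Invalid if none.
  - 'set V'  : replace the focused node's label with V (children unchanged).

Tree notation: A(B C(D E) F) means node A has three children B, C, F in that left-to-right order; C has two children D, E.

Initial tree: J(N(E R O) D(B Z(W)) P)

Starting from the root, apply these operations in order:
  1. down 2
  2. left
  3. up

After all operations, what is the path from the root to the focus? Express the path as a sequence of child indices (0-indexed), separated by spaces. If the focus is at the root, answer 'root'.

Step 1 (down 2): focus=P path=2 depth=1 children=[] left=['N', 'D'] right=[] parent=J
Step 2 (left): focus=D path=1 depth=1 children=['B', 'Z'] left=['N'] right=['P'] parent=J
Step 3 (up): focus=J path=root depth=0 children=['N', 'D', 'P'] (at root)

Answer: root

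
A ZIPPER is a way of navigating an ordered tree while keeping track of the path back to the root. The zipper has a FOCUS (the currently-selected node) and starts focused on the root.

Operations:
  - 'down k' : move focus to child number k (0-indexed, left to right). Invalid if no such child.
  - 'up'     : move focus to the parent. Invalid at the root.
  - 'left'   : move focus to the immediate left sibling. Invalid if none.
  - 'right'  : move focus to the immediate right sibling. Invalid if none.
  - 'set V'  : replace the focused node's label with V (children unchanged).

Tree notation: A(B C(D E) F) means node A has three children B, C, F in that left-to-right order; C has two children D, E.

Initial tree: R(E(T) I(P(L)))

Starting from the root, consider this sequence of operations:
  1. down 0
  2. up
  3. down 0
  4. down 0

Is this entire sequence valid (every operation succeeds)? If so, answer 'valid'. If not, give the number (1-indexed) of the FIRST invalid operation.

Answer: valid

Derivation:
Step 1 (down 0): focus=E path=0 depth=1 children=['T'] left=[] right=['I'] parent=R
Step 2 (up): focus=R path=root depth=0 children=['E', 'I'] (at root)
Step 3 (down 0): focus=E path=0 depth=1 children=['T'] left=[] right=['I'] parent=R
Step 4 (down 0): focus=T path=0/0 depth=2 children=[] left=[] right=[] parent=E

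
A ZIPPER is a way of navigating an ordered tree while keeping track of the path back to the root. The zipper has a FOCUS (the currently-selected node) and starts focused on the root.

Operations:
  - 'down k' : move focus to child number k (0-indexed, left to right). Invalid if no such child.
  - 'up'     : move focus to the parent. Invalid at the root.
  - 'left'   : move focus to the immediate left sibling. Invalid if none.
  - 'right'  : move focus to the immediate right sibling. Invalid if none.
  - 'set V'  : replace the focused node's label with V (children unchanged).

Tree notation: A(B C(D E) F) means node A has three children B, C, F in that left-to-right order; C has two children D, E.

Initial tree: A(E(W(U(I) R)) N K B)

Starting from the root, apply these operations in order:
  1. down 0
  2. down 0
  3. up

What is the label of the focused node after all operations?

Step 1 (down 0): focus=E path=0 depth=1 children=['W'] left=[] right=['N', 'K', 'B'] parent=A
Step 2 (down 0): focus=W path=0/0 depth=2 children=['U', 'R'] left=[] right=[] parent=E
Step 3 (up): focus=E path=0 depth=1 children=['W'] left=[] right=['N', 'K', 'B'] parent=A

Answer: E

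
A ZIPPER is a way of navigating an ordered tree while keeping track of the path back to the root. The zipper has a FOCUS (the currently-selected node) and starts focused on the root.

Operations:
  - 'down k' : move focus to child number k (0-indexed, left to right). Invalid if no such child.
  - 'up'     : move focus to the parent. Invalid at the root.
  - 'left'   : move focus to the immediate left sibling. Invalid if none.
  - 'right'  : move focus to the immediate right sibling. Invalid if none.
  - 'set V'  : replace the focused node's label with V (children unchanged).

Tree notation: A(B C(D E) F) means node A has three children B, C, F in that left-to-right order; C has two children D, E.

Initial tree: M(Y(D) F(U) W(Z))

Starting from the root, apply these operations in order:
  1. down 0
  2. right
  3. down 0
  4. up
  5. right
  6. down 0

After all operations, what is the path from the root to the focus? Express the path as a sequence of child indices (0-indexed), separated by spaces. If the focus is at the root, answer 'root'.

Step 1 (down 0): focus=Y path=0 depth=1 children=['D'] left=[] right=['F', 'W'] parent=M
Step 2 (right): focus=F path=1 depth=1 children=['U'] left=['Y'] right=['W'] parent=M
Step 3 (down 0): focus=U path=1/0 depth=2 children=[] left=[] right=[] parent=F
Step 4 (up): focus=F path=1 depth=1 children=['U'] left=['Y'] right=['W'] parent=M
Step 5 (right): focus=W path=2 depth=1 children=['Z'] left=['Y', 'F'] right=[] parent=M
Step 6 (down 0): focus=Z path=2/0 depth=2 children=[] left=[] right=[] parent=W

Answer: 2 0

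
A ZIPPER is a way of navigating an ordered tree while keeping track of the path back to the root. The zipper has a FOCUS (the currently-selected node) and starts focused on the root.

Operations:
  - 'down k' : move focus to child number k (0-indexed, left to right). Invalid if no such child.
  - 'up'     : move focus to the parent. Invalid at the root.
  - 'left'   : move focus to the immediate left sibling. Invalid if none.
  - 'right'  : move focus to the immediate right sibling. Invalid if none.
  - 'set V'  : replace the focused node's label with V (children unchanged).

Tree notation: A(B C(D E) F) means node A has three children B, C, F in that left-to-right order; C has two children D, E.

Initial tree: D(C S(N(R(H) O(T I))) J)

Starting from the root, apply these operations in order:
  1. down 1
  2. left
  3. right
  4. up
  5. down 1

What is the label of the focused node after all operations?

Step 1 (down 1): focus=S path=1 depth=1 children=['N'] left=['C'] right=['J'] parent=D
Step 2 (left): focus=C path=0 depth=1 children=[] left=[] right=['S', 'J'] parent=D
Step 3 (right): focus=S path=1 depth=1 children=['N'] left=['C'] right=['J'] parent=D
Step 4 (up): focus=D path=root depth=0 children=['C', 'S', 'J'] (at root)
Step 5 (down 1): focus=S path=1 depth=1 children=['N'] left=['C'] right=['J'] parent=D

Answer: S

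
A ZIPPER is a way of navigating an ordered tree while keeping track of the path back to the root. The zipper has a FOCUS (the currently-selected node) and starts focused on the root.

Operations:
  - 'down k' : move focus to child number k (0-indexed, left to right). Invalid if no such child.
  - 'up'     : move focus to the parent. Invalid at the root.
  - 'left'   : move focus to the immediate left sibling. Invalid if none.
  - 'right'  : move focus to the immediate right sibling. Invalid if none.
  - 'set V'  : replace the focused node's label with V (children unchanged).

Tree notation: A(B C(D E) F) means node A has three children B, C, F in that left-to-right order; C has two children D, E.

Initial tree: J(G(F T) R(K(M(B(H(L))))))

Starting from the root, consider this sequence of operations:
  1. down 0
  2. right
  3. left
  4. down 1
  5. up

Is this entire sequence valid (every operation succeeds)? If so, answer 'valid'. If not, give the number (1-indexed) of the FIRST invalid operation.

Step 1 (down 0): focus=G path=0 depth=1 children=['F', 'T'] left=[] right=['R'] parent=J
Step 2 (right): focus=R path=1 depth=1 children=['K'] left=['G'] right=[] parent=J
Step 3 (left): focus=G path=0 depth=1 children=['F', 'T'] left=[] right=['R'] parent=J
Step 4 (down 1): focus=T path=0/1 depth=2 children=[] left=['F'] right=[] parent=G
Step 5 (up): focus=G path=0 depth=1 children=['F', 'T'] left=[] right=['R'] parent=J

Answer: valid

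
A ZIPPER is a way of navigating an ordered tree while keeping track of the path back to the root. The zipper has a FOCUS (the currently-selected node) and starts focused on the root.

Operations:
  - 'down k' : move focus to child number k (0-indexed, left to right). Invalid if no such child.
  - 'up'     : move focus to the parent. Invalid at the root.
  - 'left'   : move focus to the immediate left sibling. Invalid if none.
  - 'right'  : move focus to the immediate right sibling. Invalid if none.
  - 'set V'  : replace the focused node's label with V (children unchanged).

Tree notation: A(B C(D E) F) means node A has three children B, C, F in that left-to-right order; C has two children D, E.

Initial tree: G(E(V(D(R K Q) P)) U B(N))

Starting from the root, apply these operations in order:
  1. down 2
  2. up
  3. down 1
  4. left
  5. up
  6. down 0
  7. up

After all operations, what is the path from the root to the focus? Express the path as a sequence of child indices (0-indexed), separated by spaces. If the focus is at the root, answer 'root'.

Answer: root

Derivation:
Step 1 (down 2): focus=B path=2 depth=1 children=['N'] left=['E', 'U'] right=[] parent=G
Step 2 (up): focus=G path=root depth=0 children=['E', 'U', 'B'] (at root)
Step 3 (down 1): focus=U path=1 depth=1 children=[] left=['E'] right=['B'] parent=G
Step 4 (left): focus=E path=0 depth=1 children=['V'] left=[] right=['U', 'B'] parent=G
Step 5 (up): focus=G path=root depth=0 children=['E', 'U', 'B'] (at root)
Step 6 (down 0): focus=E path=0 depth=1 children=['V'] left=[] right=['U', 'B'] parent=G
Step 7 (up): focus=G path=root depth=0 children=['E', 'U', 'B'] (at root)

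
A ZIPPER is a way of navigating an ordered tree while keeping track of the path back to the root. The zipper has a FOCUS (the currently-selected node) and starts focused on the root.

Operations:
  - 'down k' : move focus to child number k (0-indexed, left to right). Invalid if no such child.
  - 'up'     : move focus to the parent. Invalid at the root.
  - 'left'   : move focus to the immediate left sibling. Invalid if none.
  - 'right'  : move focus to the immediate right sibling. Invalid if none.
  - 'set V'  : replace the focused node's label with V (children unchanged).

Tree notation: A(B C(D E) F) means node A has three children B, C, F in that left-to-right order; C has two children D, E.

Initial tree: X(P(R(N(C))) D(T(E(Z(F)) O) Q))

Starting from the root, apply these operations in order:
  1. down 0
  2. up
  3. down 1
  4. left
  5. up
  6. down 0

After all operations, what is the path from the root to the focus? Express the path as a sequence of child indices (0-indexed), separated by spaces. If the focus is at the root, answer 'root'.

Answer: 0

Derivation:
Step 1 (down 0): focus=P path=0 depth=1 children=['R'] left=[] right=['D'] parent=X
Step 2 (up): focus=X path=root depth=0 children=['P', 'D'] (at root)
Step 3 (down 1): focus=D path=1 depth=1 children=['T', 'Q'] left=['P'] right=[] parent=X
Step 4 (left): focus=P path=0 depth=1 children=['R'] left=[] right=['D'] parent=X
Step 5 (up): focus=X path=root depth=0 children=['P', 'D'] (at root)
Step 6 (down 0): focus=P path=0 depth=1 children=['R'] left=[] right=['D'] parent=X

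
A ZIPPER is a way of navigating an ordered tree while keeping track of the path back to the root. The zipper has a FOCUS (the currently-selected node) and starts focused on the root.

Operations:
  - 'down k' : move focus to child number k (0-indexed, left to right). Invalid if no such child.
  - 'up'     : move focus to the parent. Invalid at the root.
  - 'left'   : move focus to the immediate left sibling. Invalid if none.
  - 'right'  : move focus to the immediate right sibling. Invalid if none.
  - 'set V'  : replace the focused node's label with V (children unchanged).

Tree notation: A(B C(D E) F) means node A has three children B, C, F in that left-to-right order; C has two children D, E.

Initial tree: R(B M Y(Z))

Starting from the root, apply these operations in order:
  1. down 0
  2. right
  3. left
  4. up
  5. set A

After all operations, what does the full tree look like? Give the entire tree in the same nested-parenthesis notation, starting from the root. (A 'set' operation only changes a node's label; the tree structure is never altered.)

Step 1 (down 0): focus=B path=0 depth=1 children=[] left=[] right=['M', 'Y'] parent=R
Step 2 (right): focus=M path=1 depth=1 children=[] left=['B'] right=['Y'] parent=R
Step 3 (left): focus=B path=0 depth=1 children=[] left=[] right=['M', 'Y'] parent=R
Step 4 (up): focus=R path=root depth=0 children=['B', 'M', 'Y'] (at root)
Step 5 (set A): focus=A path=root depth=0 children=['B', 'M', 'Y'] (at root)

Answer: A(B M Y(Z))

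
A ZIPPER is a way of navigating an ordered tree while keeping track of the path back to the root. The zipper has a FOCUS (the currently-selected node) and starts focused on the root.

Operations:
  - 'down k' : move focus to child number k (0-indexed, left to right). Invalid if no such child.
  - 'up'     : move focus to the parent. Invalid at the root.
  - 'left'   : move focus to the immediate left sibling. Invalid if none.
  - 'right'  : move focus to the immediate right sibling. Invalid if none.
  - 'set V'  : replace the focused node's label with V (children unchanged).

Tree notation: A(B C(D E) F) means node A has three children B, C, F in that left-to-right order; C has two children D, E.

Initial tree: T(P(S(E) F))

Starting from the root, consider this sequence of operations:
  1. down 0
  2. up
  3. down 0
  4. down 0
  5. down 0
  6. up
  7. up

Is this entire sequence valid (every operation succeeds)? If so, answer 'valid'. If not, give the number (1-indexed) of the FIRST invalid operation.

Step 1 (down 0): focus=P path=0 depth=1 children=['S', 'F'] left=[] right=[] parent=T
Step 2 (up): focus=T path=root depth=0 children=['P'] (at root)
Step 3 (down 0): focus=P path=0 depth=1 children=['S', 'F'] left=[] right=[] parent=T
Step 4 (down 0): focus=S path=0/0 depth=2 children=['E'] left=[] right=['F'] parent=P
Step 5 (down 0): focus=E path=0/0/0 depth=3 children=[] left=[] right=[] parent=S
Step 6 (up): focus=S path=0/0 depth=2 children=['E'] left=[] right=['F'] parent=P
Step 7 (up): focus=P path=0 depth=1 children=['S', 'F'] left=[] right=[] parent=T

Answer: valid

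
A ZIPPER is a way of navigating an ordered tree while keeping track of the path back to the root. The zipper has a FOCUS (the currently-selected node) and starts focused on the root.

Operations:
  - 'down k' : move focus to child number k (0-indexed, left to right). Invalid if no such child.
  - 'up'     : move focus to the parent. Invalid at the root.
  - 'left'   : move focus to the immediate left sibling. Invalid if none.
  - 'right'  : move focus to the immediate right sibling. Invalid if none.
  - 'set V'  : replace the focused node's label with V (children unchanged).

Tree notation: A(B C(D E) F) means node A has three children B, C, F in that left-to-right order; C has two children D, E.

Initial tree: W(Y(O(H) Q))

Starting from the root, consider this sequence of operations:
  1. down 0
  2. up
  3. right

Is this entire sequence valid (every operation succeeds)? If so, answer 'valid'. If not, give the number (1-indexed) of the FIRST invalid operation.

Answer: 3

Derivation:
Step 1 (down 0): focus=Y path=0 depth=1 children=['O', 'Q'] left=[] right=[] parent=W
Step 2 (up): focus=W path=root depth=0 children=['Y'] (at root)
Step 3 (right): INVALID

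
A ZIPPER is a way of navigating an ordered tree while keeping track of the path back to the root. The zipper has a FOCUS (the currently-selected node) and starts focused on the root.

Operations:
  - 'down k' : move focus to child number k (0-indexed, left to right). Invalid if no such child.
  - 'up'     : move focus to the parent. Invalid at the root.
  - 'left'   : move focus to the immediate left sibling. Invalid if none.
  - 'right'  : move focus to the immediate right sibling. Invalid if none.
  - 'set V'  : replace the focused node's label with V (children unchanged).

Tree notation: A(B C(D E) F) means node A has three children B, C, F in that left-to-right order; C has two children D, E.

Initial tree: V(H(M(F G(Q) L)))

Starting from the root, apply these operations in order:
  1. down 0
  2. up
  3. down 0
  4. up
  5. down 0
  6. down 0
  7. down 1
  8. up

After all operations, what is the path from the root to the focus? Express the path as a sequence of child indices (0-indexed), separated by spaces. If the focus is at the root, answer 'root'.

Step 1 (down 0): focus=H path=0 depth=1 children=['M'] left=[] right=[] parent=V
Step 2 (up): focus=V path=root depth=0 children=['H'] (at root)
Step 3 (down 0): focus=H path=0 depth=1 children=['M'] left=[] right=[] parent=V
Step 4 (up): focus=V path=root depth=0 children=['H'] (at root)
Step 5 (down 0): focus=H path=0 depth=1 children=['M'] left=[] right=[] parent=V
Step 6 (down 0): focus=M path=0/0 depth=2 children=['F', 'G', 'L'] left=[] right=[] parent=H
Step 7 (down 1): focus=G path=0/0/1 depth=3 children=['Q'] left=['F'] right=['L'] parent=M
Step 8 (up): focus=M path=0/0 depth=2 children=['F', 'G', 'L'] left=[] right=[] parent=H

Answer: 0 0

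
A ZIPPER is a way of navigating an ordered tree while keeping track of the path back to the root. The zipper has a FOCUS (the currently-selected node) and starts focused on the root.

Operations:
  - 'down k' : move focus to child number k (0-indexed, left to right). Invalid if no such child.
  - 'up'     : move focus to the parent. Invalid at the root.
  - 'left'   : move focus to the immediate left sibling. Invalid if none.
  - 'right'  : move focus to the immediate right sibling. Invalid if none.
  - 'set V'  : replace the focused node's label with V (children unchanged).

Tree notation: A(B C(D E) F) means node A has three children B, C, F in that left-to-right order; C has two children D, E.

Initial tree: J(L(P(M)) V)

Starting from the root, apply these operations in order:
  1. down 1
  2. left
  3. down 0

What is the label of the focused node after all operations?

Answer: P

Derivation:
Step 1 (down 1): focus=V path=1 depth=1 children=[] left=['L'] right=[] parent=J
Step 2 (left): focus=L path=0 depth=1 children=['P'] left=[] right=['V'] parent=J
Step 3 (down 0): focus=P path=0/0 depth=2 children=['M'] left=[] right=[] parent=L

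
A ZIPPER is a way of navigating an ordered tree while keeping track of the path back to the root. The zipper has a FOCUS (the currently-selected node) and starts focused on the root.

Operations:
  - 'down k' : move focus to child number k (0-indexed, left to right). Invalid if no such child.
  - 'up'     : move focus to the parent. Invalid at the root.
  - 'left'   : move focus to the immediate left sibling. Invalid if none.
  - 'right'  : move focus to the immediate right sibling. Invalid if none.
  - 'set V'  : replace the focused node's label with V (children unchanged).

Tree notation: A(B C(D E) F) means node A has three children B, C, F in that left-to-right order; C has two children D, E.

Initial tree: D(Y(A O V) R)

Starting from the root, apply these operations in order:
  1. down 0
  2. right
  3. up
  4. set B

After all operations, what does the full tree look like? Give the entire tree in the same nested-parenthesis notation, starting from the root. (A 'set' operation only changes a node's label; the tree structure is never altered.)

Step 1 (down 0): focus=Y path=0 depth=1 children=['A', 'O', 'V'] left=[] right=['R'] parent=D
Step 2 (right): focus=R path=1 depth=1 children=[] left=['Y'] right=[] parent=D
Step 3 (up): focus=D path=root depth=0 children=['Y', 'R'] (at root)
Step 4 (set B): focus=B path=root depth=0 children=['Y', 'R'] (at root)

Answer: B(Y(A O V) R)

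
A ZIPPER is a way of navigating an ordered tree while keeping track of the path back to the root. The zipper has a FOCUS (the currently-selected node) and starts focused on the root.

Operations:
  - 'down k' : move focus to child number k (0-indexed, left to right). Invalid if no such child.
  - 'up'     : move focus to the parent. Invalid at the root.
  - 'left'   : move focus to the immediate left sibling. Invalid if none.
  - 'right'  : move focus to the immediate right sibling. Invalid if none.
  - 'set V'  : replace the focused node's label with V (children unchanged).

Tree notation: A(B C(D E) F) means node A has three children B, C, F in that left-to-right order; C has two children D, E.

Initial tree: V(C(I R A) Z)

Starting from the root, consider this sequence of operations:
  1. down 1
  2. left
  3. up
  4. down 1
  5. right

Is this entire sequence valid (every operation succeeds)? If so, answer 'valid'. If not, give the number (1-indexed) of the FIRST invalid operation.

Step 1 (down 1): focus=Z path=1 depth=1 children=[] left=['C'] right=[] parent=V
Step 2 (left): focus=C path=0 depth=1 children=['I', 'R', 'A'] left=[] right=['Z'] parent=V
Step 3 (up): focus=V path=root depth=0 children=['C', 'Z'] (at root)
Step 4 (down 1): focus=Z path=1 depth=1 children=[] left=['C'] right=[] parent=V
Step 5 (right): INVALID

Answer: 5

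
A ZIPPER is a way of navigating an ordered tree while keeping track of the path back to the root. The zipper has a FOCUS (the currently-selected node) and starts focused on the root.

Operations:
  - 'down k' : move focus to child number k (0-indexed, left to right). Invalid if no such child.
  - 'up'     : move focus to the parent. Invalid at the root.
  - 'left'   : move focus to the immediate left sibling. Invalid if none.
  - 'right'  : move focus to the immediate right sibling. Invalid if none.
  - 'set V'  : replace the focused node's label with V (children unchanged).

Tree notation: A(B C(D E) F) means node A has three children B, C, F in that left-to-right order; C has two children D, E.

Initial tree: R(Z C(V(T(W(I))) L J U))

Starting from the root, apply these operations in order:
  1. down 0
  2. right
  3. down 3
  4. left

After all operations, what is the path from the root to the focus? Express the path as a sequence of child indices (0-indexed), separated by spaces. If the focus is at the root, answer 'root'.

Answer: 1 2

Derivation:
Step 1 (down 0): focus=Z path=0 depth=1 children=[] left=[] right=['C'] parent=R
Step 2 (right): focus=C path=1 depth=1 children=['V', 'L', 'J', 'U'] left=['Z'] right=[] parent=R
Step 3 (down 3): focus=U path=1/3 depth=2 children=[] left=['V', 'L', 'J'] right=[] parent=C
Step 4 (left): focus=J path=1/2 depth=2 children=[] left=['V', 'L'] right=['U'] parent=C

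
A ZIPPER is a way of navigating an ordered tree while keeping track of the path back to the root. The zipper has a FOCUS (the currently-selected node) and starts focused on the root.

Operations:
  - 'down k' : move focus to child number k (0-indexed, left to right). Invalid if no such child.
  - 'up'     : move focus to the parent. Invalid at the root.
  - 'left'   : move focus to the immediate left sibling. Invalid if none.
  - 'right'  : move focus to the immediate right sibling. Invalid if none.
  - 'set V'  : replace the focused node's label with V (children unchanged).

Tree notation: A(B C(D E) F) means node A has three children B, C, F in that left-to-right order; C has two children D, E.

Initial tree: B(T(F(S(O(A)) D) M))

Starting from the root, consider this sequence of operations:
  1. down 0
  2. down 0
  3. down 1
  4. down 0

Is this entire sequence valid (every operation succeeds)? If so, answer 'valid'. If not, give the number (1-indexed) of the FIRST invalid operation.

Step 1 (down 0): focus=T path=0 depth=1 children=['F', 'M'] left=[] right=[] parent=B
Step 2 (down 0): focus=F path=0/0 depth=2 children=['S', 'D'] left=[] right=['M'] parent=T
Step 3 (down 1): focus=D path=0/0/1 depth=3 children=[] left=['S'] right=[] parent=F
Step 4 (down 0): INVALID

Answer: 4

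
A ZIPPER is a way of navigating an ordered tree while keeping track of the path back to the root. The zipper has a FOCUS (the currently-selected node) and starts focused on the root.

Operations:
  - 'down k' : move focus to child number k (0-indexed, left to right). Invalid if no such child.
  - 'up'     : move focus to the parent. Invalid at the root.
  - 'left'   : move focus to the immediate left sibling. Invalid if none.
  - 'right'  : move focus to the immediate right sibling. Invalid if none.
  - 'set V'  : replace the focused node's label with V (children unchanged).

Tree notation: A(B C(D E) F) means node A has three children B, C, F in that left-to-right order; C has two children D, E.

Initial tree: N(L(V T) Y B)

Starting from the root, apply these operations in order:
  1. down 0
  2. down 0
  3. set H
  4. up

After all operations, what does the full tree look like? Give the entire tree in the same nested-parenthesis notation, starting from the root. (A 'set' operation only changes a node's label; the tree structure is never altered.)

Step 1 (down 0): focus=L path=0 depth=1 children=['V', 'T'] left=[] right=['Y', 'B'] parent=N
Step 2 (down 0): focus=V path=0/0 depth=2 children=[] left=[] right=['T'] parent=L
Step 3 (set H): focus=H path=0/0 depth=2 children=[] left=[] right=['T'] parent=L
Step 4 (up): focus=L path=0 depth=1 children=['H', 'T'] left=[] right=['Y', 'B'] parent=N

Answer: N(L(H T) Y B)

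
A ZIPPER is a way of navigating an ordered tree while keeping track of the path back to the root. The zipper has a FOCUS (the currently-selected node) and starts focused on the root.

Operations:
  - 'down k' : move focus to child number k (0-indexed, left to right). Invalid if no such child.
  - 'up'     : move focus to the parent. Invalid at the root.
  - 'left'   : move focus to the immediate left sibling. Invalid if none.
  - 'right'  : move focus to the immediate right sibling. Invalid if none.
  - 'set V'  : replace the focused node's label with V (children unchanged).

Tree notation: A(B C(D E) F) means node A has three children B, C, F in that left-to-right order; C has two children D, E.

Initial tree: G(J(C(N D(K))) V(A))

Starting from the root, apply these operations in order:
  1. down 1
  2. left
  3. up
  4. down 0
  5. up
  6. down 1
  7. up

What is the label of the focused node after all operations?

Step 1 (down 1): focus=V path=1 depth=1 children=['A'] left=['J'] right=[] parent=G
Step 2 (left): focus=J path=0 depth=1 children=['C'] left=[] right=['V'] parent=G
Step 3 (up): focus=G path=root depth=0 children=['J', 'V'] (at root)
Step 4 (down 0): focus=J path=0 depth=1 children=['C'] left=[] right=['V'] parent=G
Step 5 (up): focus=G path=root depth=0 children=['J', 'V'] (at root)
Step 6 (down 1): focus=V path=1 depth=1 children=['A'] left=['J'] right=[] parent=G
Step 7 (up): focus=G path=root depth=0 children=['J', 'V'] (at root)

Answer: G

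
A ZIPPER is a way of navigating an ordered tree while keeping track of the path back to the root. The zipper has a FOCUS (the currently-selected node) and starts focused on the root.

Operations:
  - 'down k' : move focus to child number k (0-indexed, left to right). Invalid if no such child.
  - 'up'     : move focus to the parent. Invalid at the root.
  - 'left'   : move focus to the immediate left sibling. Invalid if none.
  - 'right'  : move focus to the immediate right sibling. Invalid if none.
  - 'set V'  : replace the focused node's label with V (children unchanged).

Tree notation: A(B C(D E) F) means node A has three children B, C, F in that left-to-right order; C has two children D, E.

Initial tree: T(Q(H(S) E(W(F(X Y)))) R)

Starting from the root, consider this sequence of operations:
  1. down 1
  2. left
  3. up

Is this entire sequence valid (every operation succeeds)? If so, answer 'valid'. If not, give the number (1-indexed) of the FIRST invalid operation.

Step 1 (down 1): focus=R path=1 depth=1 children=[] left=['Q'] right=[] parent=T
Step 2 (left): focus=Q path=0 depth=1 children=['H', 'E'] left=[] right=['R'] parent=T
Step 3 (up): focus=T path=root depth=0 children=['Q', 'R'] (at root)

Answer: valid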